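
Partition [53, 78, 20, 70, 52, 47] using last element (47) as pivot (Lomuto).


Pivot: 47
  20 <= 47: swap -> [20, 78, 53, 70, 52, 47]
Place pivot at 1: [20, 47, 53, 70, 52, 78]

Partitioned: [20, 47, 53, 70, 52, 78]


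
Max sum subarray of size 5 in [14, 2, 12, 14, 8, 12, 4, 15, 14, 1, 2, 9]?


[0:5]: 50
[1:6]: 48
[2:7]: 50
[3:8]: 53
[4:9]: 53
[5:10]: 46
[6:11]: 36
[7:12]: 41

Max: 53 at [3:8]


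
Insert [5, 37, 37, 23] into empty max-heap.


Insert 5: [5]
Insert 37: [37, 5]
Insert 37: [37, 5, 37]
Insert 23: [37, 23, 37, 5]

Final heap: [37, 23, 37, 5]


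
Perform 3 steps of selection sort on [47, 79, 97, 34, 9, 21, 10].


Initial: [47, 79, 97, 34, 9, 21, 10]
Step 1: min=9 at 4
  Swap: [9, 79, 97, 34, 47, 21, 10]
Step 2: min=10 at 6
  Swap: [9, 10, 97, 34, 47, 21, 79]
Step 3: min=21 at 5
  Swap: [9, 10, 21, 34, 47, 97, 79]

After 3 steps: [9, 10, 21, 34, 47, 97, 79]


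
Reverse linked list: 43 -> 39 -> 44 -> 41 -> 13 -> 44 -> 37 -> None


Step 1: curr=43, set curr.next=prev(None) | reversed so far: 43
Step 2: curr=39, set curr.next=prev(43) | reversed so far: 39 -> 43
Step 3: curr=44, set curr.next=prev(39) | reversed so far: 44 -> 39 -> 43
Step 4: curr=41, set curr.next=prev(44) | reversed so far: 41 -> 44 -> 39 -> 43
Step 5: curr=13, set curr.next=prev(41) | reversed so far: 13 -> 41 -> 44 -> 39 -> 43
Step 6: curr=44, set curr.next=prev(13) | reversed so far: 44 -> 13 -> 41 -> 44 -> 39 -> 43
Step 7: curr=37, set curr.next=prev(44) | reversed so far: 37 -> 44 -> 13 -> 41 -> 44 -> 39 -> 43

37 -> 44 -> 13 -> 41 -> 44 -> 39 -> 43 -> None


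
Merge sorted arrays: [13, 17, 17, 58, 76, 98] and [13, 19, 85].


Take 13 from A
Take 13 from B
Take 17 from A
Take 17 from A
Take 19 from B
Take 58 from A
Take 76 from A
Take 85 from B

Merged: [13, 13, 17, 17, 19, 58, 76, 85, 98]


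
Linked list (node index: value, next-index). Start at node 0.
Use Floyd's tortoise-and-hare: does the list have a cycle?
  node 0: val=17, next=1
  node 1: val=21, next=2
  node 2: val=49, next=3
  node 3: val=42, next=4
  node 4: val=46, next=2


Floyd's tortoise (slow, +1) and hare (fast, +2):
  init: slow=0, fast=0
  step 1: slow=1, fast=2
  step 2: slow=2, fast=4
  step 3: slow=3, fast=3
  slow == fast at node 3: cycle detected

Cycle: yes


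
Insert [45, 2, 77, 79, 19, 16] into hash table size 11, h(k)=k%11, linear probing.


Insert 45: h=1 -> slot 1
Insert 2: h=2 -> slot 2
Insert 77: h=0 -> slot 0
Insert 79: h=2, 1 probes -> slot 3
Insert 19: h=8 -> slot 8
Insert 16: h=5 -> slot 5

Table: [77, 45, 2, 79, None, 16, None, None, 19, None, None]


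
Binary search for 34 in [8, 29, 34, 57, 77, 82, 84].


Step 1: lo=0, hi=6, mid=3, val=57
Step 2: lo=0, hi=2, mid=1, val=29
Step 3: lo=2, hi=2, mid=2, val=34

Found at index 2


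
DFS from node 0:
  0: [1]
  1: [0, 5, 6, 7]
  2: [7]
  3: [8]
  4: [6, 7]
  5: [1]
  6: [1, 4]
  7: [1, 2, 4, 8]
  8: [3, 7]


Visit 0, push [1]
Visit 1, push [7, 6, 5]
Visit 5, push []
Visit 6, push [4]
Visit 4, push [7]
Visit 7, push [8, 2]
Visit 2, push []
Visit 8, push [3]
Visit 3, push []

DFS order: [0, 1, 5, 6, 4, 7, 2, 8, 3]


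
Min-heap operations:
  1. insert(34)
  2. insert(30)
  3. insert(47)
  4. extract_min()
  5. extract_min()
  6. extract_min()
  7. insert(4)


insert(34) -> [34]
insert(30) -> [30, 34]
insert(47) -> [30, 34, 47]
extract_min()->30, [34, 47]
extract_min()->34, [47]
extract_min()->47, []
insert(4) -> [4]

Final heap: [4]


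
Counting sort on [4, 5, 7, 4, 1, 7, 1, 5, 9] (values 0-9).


Input: [4, 5, 7, 4, 1, 7, 1, 5, 9]
Counts: [0, 2, 0, 0, 2, 2, 0, 2, 0, 1]

Sorted: [1, 1, 4, 4, 5, 5, 7, 7, 9]


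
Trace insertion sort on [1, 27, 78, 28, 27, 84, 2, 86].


Initial: [1, 27, 78, 28, 27, 84, 2, 86]
Insert 27: [1, 27, 78, 28, 27, 84, 2, 86]
Insert 78: [1, 27, 78, 28, 27, 84, 2, 86]
Insert 28: [1, 27, 28, 78, 27, 84, 2, 86]
Insert 27: [1, 27, 27, 28, 78, 84, 2, 86]
Insert 84: [1, 27, 27, 28, 78, 84, 2, 86]
Insert 2: [1, 2, 27, 27, 28, 78, 84, 86]
Insert 86: [1, 2, 27, 27, 28, 78, 84, 86]

Sorted: [1, 2, 27, 27, 28, 78, 84, 86]


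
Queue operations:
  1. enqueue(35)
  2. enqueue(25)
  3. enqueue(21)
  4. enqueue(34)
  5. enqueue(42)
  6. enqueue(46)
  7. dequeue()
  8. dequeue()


enqueue(35) -> [35]
enqueue(25) -> [35, 25]
enqueue(21) -> [35, 25, 21]
enqueue(34) -> [35, 25, 21, 34]
enqueue(42) -> [35, 25, 21, 34, 42]
enqueue(46) -> [35, 25, 21, 34, 42, 46]
dequeue()->35, [25, 21, 34, 42, 46]
dequeue()->25, [21, 34, 42, 46]

Final queue: [21, 34, 42, 46]


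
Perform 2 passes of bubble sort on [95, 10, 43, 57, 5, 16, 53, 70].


Initial: [95, 10, 43, 57, 5, 16, 53, 70]
Pass 1: [10, 43, 57, 5, 16, 53, 70, 95] (7 swaps)
Pass 2: [10, 43, 5, 16, 53, 57, 70, 95] (3 swaps)

After 2 passes: [10, 43, 5, 16, 53, 57, 70, 95]


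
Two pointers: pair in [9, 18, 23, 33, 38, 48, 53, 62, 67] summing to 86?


lo=0(9)+hi=8(67)=76
lo=1(18)+hi=8(67)=85
lo=2(23)+hi=8(67)=90
lo=2(23)+hi=7(62)=85
lo=3(33)+hi=7(62)=95
lo=3(33)+hi=6(53)=86

Yes: 33+53=86


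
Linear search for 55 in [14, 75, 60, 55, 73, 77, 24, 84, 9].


i=0: 14!=55
i=1: 75!=55
i=2: 60!=55
i=3: 55==55 found!

Found at 3, 4 comps


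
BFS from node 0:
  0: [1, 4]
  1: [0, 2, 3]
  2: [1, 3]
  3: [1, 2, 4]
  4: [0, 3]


Visit 0, enqueue [1, 4]
Visit 1, enqueue [2, 3]
Visit 4, enqueue []
Visit 2, enqueue []
Visit 3, enqueue []

BFS order: [0, 1, 4, 2, 3]


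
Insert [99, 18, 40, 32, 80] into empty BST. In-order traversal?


Insert 99: root
Insert 18: L from 99
Insert 40: L from 99 -> R from 18
Insert 32: L from 99 -> R from 18 -> L from 40
Insert 80: L from 99 -> R from 18 -> R from 40

In-order: [18, 32, 40, 80, 99]


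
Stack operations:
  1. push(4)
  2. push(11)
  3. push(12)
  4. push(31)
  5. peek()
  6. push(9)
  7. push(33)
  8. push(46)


push(4) -> [4]
push(11) -> [4, 11]
push(12) -> [4, 11, 12]
push(31) -> [4, 11, 12, 31]
peek()->31
push(9) -> [4, 11, 12, 31, 9]
push(33) -> [4, 11, 12, 31, 9, 33]
push(46) -> [4, 11, 12, 31, 9, 33, 46]

Final stack: [4, 11, 12, 31, 9, 33, 46]


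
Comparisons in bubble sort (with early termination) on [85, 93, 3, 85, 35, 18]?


Algorithm: bubble sort (with early termination)
Input: [85, 93, 3, 85, 35, 18]
Sorted: [3, 18, 35, 85, 85, 93]

15


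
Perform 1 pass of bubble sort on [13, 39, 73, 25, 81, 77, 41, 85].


Initial: [13, 39, 73, 25, 81, 77, 41, 85]
Pass 1: [13, 39, 25, 73, 77, 41, 81, 85] (3 swaps)

After 1 pass: [13, 39, 25, 73, 77, 41, 81, 85]


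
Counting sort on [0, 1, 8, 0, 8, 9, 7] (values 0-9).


Input: [0, 1, 8, 0, 8, 9, 7]
Counts: [2, 1, 0, 0, 0, 0, 0, 1, 2, 1]

Sorted: [0, 0, 1, 7, 8, 8, 9]


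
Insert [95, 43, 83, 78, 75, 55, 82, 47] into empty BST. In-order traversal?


Insert 95: root
Insert 43: L from 95
Insert 83: L from 95 -> R from 43
Insert 78: L from 95 -> R from 43 -> L from 83
Insert 75: L from 95 -> R from 43 -> L from 83 -> L from 78
Insert 55: L from 95 -> R from 43 -> L from 83 -> L from 78 -> L from 75
Insert 82: L from 95 -> R from 43 -> L from 83 -> R from 78
Insert 47: L from 95 -> R from 43 -> L from 83 -> L from 78 -> L from 75 -> L from 55

In-order: [43, 47, 55, 75, 78, 82, 83, 95]


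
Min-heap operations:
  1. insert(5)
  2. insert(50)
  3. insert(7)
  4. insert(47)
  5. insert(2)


insert(5) -> [5]
insert(50) -> [5, 50]
insert(7) -> [5, 50, 7]
insert(47) -> [5, 47, 7, 50]
insert(2) -> [2, 5, 7, 50, 47]

Final heap: [2, 5, 7, 50, 47]


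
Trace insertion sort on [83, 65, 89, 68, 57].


Initial: [83, 65, 89, 68, 57]
Insert 65: [65, 83, 89, 68, 57]
Insert 89: [65, 83, 89, 68, 57]
Insert 68: [65, 68, 83, 89, 57]
Insert 57: [57, 65, 68, 83, 89]

Sorted: [57, 65, 68, 83, 89]


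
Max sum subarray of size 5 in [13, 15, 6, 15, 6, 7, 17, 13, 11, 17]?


[0:5]: 55
[1:6]: 49
[2:7]: 51
[3:8]: 58
[4:9]: 54
[5:10]: 65

Max: 65 at [5:10]


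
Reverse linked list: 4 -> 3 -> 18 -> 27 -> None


Step 1: curr=4, set curr.next=prev(None) | reversed so far: 4
Step 2: curr=3, set curr.next=prev(4) | reversed so far: 3 -> 4
Step 3: curr=18, set curr.next=prev(3) | reversed so far: 18 -> 3 -> 4
Step 4: curr=27, set curr.next=prev(18) | reversed so far: 27 -> 18 -> 3 -> 4

27 -> 18 -> 3 -> 4 -> None


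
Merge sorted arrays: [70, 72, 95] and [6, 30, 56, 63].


Take 6 from B
Take 30 from B
Take 56 from B
Take 63 from B

Merged: [6, 30, 56, 63, 70, 72, 95]


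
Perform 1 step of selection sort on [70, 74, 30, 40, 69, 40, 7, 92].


Initial: [70, 74, 30, 40, 69, 40, 7, 92]
Step 1: min=7 at 6
  Swap: [7, 74, 30, 40, 69, 40, 70, 92]

After 1 step: [7, 74, 30, 40, 69, 40, 70, 92]


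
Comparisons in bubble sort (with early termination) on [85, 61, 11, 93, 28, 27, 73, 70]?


Algorithm: bubble sort (with early termination)
Input: [85, 61, 11, 93, 28, 27, 73, 70]
Sorted: [11, 27, 28, 61, 70, 73, 85, 93]

25


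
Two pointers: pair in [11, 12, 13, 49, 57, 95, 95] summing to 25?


lo=0(11)+hi=6(95)=106
lo=0(11)+hi=5(95)=106
lo=0(11)+hi=4(57)=68
lo=0(11)+hi=3(49)=60
lo=0(11)+hi=2(13)=24
lo=1(12)+hi=2(13)=25

Yes: 12+13=25


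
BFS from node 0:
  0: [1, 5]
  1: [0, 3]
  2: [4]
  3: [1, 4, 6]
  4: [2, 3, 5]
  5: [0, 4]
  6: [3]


Visit 0, enqueue [1, 5]
Visit 1, enqueue [3]
Visit 5, enqueue [4]
Visit 3, enqueue [6]
Visit 4, enqueue [2]
Visit 6, enqueue []
Visit 2, enqueue []

BFS order: [0, 1, 5, 3, 4, 6, 2]


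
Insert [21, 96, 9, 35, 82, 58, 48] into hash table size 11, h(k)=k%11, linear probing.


Insert 21: h=10 -> slot 10
Insert 96: h=8 -> slot 8
Insert 9: h=9 -> slot 9
Insert 35: h=2 -> slot 2
Insert 82: h=5 -> slot 5
Insert 58: h=3 -> slot 3
Insert 48: h=4 -> slot 4

Table: [None, None, 35, 58, 48, 82, None, None, 96, 9, 21]


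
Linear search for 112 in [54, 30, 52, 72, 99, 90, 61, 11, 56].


i=0: 54!=112
i=1: 30!=112
i=2: 52!=112
i=3: 72!=112
i=4: 99!=112
i=5: 90!=112
i=6: 61!=112
i=7: 11!=112
i=8: 56!=112

Not found, 9 comps


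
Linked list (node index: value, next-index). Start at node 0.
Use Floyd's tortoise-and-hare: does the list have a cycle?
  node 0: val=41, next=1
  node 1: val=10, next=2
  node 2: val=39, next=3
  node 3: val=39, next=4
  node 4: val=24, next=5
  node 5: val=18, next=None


Floyd's tortoise (slow, +1) and hare (fast, +2):
  init: slow=0, fast=0
  step 1: slow=1, fast=2
  step 2: slow=2, fast=4
  step 3: fast 4->5->None, no cycle

Cycle: no


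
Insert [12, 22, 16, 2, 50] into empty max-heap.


Insert 12: [12]
Insert 22: [22, 12]
Insert 16: [22, 12, 16]
Insert 2: [22, 12, 16, 2]
Insert 50: [50, 22, 16, 2, 12]

Final heap: [50, 22, 16, 2, 12]


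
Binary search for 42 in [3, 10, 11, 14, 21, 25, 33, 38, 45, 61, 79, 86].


Step 1: lo=0, hi=11, mid=5, val=25
Step 2: lo=6, hi=11, mid=8, val=45
Step 3: lo=6, hi=7, mid=6, val=33
Step 4: lo=7, hi=7, mid=7, val=38

Not found


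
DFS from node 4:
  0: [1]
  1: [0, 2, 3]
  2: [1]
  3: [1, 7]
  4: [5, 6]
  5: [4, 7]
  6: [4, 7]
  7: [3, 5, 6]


Visit 4, push [6, 5]
Visit 5, push [7]
Visit 7, push [6, 3]
Visit 3, push [1]
Visit 1, push [2, 0]
Visit 0, push []
Visit 2, push []
Visit 6, push []

DFS order: [4, 5, 7, 3, 1, 0, 2, 6]


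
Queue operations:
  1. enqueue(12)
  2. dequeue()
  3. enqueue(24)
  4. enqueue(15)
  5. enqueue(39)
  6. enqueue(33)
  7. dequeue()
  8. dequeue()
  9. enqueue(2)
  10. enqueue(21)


enqueue(12) -> [12]
dequeue()->12, []
enqueue(24) -> [24]
enqueue(15) -> [24, 15]
enqueue(39) -> [24, 15, 39]
enqueue(33) -> [24, 15, 39, 33]
dequeue()->24, [15, 39, 33]
dequeue()->15, [39, 33]
enqueue(2) -> [39, 33, 2]
enqueue(21) -> [39, 33, 2, 21]

Final queue: [39, 33, 2, 21]


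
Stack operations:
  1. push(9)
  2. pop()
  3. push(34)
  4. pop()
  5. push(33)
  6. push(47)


push(9) -> [9]
pop()->9, []
push(34) -> [34]
pop()->34, []
push(33) -> [33]
push(47) -> [33, 47]

Final stack: [33, 47]


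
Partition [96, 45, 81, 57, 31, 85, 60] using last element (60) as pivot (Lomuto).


Pivot: 60
  45 <= 60: swap -> [45, 96, 81, 57, 31, 85, 60]
  57 <= 60: swap -> [45, 57, 81, 96, 31, 85, 60]
  31 <= 60: swap -> [45, 57, 31, 96, 81, 85, 60]
Place pivot at 3: [45, 57, 31, 60, 81, 85, 96]

Partitioned: [45, 57, 31, 60, 81, 85, 96]


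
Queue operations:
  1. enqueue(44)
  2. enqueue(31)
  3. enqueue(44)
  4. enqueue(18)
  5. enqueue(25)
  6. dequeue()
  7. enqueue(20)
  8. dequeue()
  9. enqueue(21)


enqueue(44) -> [44]
enqueue(31) -> [44, 31]
enqueue(44) -> [44, 31, 44]
enqueue(18) -> [44, 31, 44, 18]
enqueue(25) -> [44, 31, 44, 18, 25]
dequeue()->44, [31, 44, 18, 25]
enqueue(20) -> [31, 44, 18, 25, 20]
dequeue()->31, [44, 18, 25, 20]
enqueue(21) -> [44, 18, 25, 20, 21]

Final queue: [44, 18, 25, 20, 21]


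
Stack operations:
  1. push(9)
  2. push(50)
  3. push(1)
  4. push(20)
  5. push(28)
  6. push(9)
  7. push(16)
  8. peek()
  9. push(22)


push(9) -> [9]
push(50) -> [9, 50]
push(1) -> [9, 50, 1]
push(20) -> [9, 50, 1, 20]
push(28) -> [9, 50, 1, 20, 28]
push(9) -> [9, 50, 1, 20, 28, 9]
push(16) -> [9, 50, 1, 20, 28, 9, 16]
peek()->16
push(22) -> [9, 50, 1, 20, 28, 9, 16, 22]

Final stack: [9, 50, 1, 20, 28, 9, 16, 22]


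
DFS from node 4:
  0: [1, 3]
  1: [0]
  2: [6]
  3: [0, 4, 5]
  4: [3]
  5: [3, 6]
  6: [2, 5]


Visit 4, push [3]
Visit 3, push [5, 0]
Visit 0, push [1]
Visit 1, push []
Visit 5, push [6]
Visit 6, push [2]
Visit 2, push []

DFS order: [4, 3, 0, 1, 5, 6, 2]


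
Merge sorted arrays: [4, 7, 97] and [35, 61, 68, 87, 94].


Take 4 from A
Take 7 from A
Take 35 from B
Take 61 from B
Take 68 from B
Take 87 from B
Take 94 from B

Merged: [4, 7, 35, 61, 68, 87, 94, 97]


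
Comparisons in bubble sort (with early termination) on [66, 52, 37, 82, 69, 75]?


Algorithm: bubble sort (with early termination)
Input: [66, 52, 37, 82, 69, 75]
Sorted: [37, 52, 66, 69, 75, 82]

12


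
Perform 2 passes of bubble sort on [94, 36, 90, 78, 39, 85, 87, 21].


Initial: [94, 36, 90, 78, 39, 85, 87, 21]
Pass 1: [36, 90, 78, 39, 85, 87, 21, 94] (7 swaps)
Pass 2: [36, 78, 39, 85, 87, 21, 90, 94] (5 swaps)

After 2 passes: [36, 78, 39, 85, 87, 21, 90, 94]


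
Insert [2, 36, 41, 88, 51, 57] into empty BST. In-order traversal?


Insert 2: root
Insert 36: R from 2
Insert 41: R from 2 -> R from 36
Insert 88: R from 2 -> R from 36 -> R from 41
Insert 51: R from 2 -> R from 36 -> R from 41 -> L from 88
Insert 57: R from 2 -> R from 36 -> R from 41 -> L from 88 -> R from 51

In-order: [2, 36, 41, 51, 57, 88]


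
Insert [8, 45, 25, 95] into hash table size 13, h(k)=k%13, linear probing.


Insert 8: h=8 -> slot 8
Insert 45: h=6 -> slot 6
Insert 25: h=12 -> slot 12
Insert 95: h=4 -> slot 4

Table: [None, None, None, None, 95, None, 45, None, 8, None, None, None, 25]


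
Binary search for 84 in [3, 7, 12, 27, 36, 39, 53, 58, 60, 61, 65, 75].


Step 1: lo=0, hi=11, mid=5, val=39
Step 2: lo=6, hi=11, mid=8, val=60
Step 3: lo=9, hi=11, mid=10, val=65
Step 4: lo=11, hi=11, mid=11, val=75

Not found


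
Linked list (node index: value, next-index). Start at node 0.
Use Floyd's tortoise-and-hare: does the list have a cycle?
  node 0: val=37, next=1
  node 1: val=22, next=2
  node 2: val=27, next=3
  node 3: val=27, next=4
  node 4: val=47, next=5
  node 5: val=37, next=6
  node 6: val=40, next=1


Floyd's tortoise (slow, +1) and hare (fast, +2):
  init: slow=0, fast=0
  step 1: slow=1, fast=2
  step 2: slow=2, fast=4
  step 3: slow=3, fast=6
  step 4: slow=4, fast=2
  step 5: slow=5, fast=4
  step 6: slow=6, fast=6
  slow == fast at node 6: cycle detected

Cycle: yes


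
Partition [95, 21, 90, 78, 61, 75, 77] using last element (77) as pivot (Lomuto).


Pivot: 77
  21 <= 77: swap -> [21, 95, 90, 78, 61, 75, 77]
  61 <= 77: swap -> [21, 61, 90, 78, 95, 75, 77]
  75 <= 77: swap -> [21, 61, 75, 78, 95, 90, 77]
Place pivot at 3: [21, 61, 75, 77, 95, 90, 78]

Partitioned: [21, 61, 75, 77, 95, 90, 78]


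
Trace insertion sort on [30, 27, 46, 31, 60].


Initial: [30, 27, 46, 31, 60]
Insert 27: [27, 30, 46, 31, 60]
Insert 46: [27, 30, 46, 31, 60]
Insert 31: [27, 30, 31, 46, 60]
Insert 60: [27, 30, 31, 46, 60]

Sorted: [27, 30, 31, 46, 60]


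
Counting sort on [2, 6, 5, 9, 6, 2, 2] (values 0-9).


Input: [2, 6, 5, 9, 6, 2, 2]
Counts: [0, 0, 3, 0, 0, 1, 2, 0, 0, 1]

Sorted: [2, 2, 2, 5, 6, 6, 9]


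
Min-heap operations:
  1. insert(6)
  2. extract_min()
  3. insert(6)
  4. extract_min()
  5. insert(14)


insert(6) -> [6]
extract_min()->6, []
insert(6) -> [6]
extract_min()->6, []
insert(14) -> [14]

Final heap: [14]


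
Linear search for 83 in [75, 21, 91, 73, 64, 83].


i=0: 75!=83
i=1: 21!=83
i=2: 91!=83
i=3: 73!=83
i=4: 64!=83
i=5: 83==83 found!

Found at 5, 6 comps


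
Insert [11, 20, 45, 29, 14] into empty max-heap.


Insert 11: [11]
Insert 20: [20, 11]
Insert 45: [45, 11, 20]
Insert 29: [45, 29, 20, 11]
Insert 14: [45, 29, 20, 11, 14]

Final heap: [45, 29, 20, 11, 14]


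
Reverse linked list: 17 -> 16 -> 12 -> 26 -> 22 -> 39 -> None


Step 1: curr=17, set curr.next=prev(None) | reversed so far: 17
Step 2: curr=16, set curr.next=prev(17) | reversed so far: 16 -> 17
Step 3: curr=12, set curr.next=prev(16) | reversed so far: 12 -> 16 -> 17
Step 4: curr=26, set curr.next=prev(12) | reversed so far: 26 -> 12 -> 16 -> 17
Step 5: curr=22, set curr.next=prev(26) | reversed so far: 22 -> 26 -> 12 -> 16 -> 17
Step 6: curr=39, set curr.next=prev(22) | reversed so far: 39 -> 22 -> 26 -> 12 -> 16 -> 17

39 -> 22 -> 26 -> 12 -> 16 -> 17 -> None


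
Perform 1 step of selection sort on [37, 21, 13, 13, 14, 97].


Initial: [37, 21, 13, 13, 14, 97]
Step 1: min=13 at 2
  Swap: [13, 21, 37, 13, 14, 97]

After 1 step: [13, 21, 37, 13, 14, 97]


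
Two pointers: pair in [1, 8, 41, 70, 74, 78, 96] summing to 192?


lo=0(1)+hi=6(96)=97
lo=1(8)+hi=6(96)=104
lo=2(41)+hi=6(96)=137
lo=3(70)+hi=6(96)=166
lo=4(74)+hi=6(96)=170
lo=5(78)+hi=6(96)=174

No pair found


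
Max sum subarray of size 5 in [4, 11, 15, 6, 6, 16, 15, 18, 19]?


[0:5]: 42
[1:6]: 54
[2:7]: 58
[3:8]: 61
[4:9]: 74

Max: 74 at [4:9]


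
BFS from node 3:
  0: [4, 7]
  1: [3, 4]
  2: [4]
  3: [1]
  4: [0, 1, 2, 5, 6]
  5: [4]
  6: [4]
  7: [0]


Visit 3, enqueue [1]
Visit 1, enqueue [4]
Visit 4, enqueue [0, 2, 5, 6]
Visit 0, enqueue [7]
Visit 2, enqueue []
Visit 5, enqueue []
Visit 6, enqueue []
Visit 7, enqueue []

BFS order: [3, 1, 4, 0, 2, 5, 6, 7]


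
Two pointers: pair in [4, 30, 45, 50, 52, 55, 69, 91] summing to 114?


lo=0(4)+hi=7(91)=95
lo=1(30)+hi=7(91)=121
lo=1(30)+hi=6(69)=99
lo=2(45)+hi=6(69)=114

Yes: 45+69=114


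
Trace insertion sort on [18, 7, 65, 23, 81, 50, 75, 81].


Initial: [18, 7, 65, 23, 81, 50, 75, 81]
Insert 7: [7, 18, 65, 23, 81, 50, 75, 81]
Insert 65: [7, 18, 65, 23, 81, 50, 75, 81]
Insert 23: [7, 18, 23, 65, 81, 50, 75, 81]
Insert 81: [7, 18, 23, 65, 81, 50, 75, 81]
Insert 50: [7, 18, 23, 50, 65, 81, 75, 81]
Insert 75: [7, 18, 23, 50, 65, 75, 81, 81]
Insert 81: [7, 18, 23, 50, 65, 75, 81, 81]

Sorted: [7, 18, 23, 50, 65, 75, 81, 81]


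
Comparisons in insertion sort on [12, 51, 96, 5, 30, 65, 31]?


Algorithm: insertion sort
Input: [12, 51, 96, 5, 30, 65, 31]
Sorted: [5, 12, 30, 31, 51, 65, 96]

14


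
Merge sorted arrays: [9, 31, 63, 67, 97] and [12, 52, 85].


Take 9 from A
Take 12 from B
Take 31 from A
Take 52 from B
Take 63 from A
Take 67 from A
Take 85 from B

Merged: [9, 12, 31, 52, 63, 67, 85, 97]


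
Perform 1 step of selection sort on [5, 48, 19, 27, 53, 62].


Initial: [5, 48, 19, 27, 53, 62]
Step 1: min=5 at 0
  Swap: [5, 48, 19, 27, 53, 62]

After 1 step: [5, 48, 19, 27, 53, 62]


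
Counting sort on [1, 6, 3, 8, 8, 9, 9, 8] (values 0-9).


Input: [1, 6, 3, 8, 8, 9, 9, 8]
Counts: [0, 1, 0, 1, 0, 0, 1, 0, 3, 2]

Sorted: [1, 3, 6, 8, 8, 8, 9, 9]


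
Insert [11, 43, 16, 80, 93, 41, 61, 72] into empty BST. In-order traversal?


Insert 11: root
Insert 43: R from 11
Insert 16: R from 11 -> L from 43
Insert 80: R from 11 -> R from 43
Insert 93: R from 11 -> R from 43 -> R from 80
Insert 41: R from 11 -> L from 43 -> R from 16
Insert 61: R from 11 -> R from 43 -> L from 80
Insert 72: R from 11 -> R from 43 -> L from 80 -> R from 61

In-order: [11, 16, 41, 43, 61, 72, 80, 93]


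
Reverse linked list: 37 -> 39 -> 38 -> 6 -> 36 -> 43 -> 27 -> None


Step 1: curr=37, set curr.next=prev(None) | reversed so far: 37
Step 2: curr=39, set curr.next=prev(37) | reversed so far: 39 -> 37
Step 3: curr=38, set curr.next=prev(39) | reversed so far: 38 -> 39 -> 37
Step 4: curr=6, set curr.next=prev(38) | reversed so far: 6 -> 38 -> 39 -> 37
Step 5: curr=36, set curr.next=prev(6) | reversed so far: 36 -> 6 -> 38 -> 39 -> 37
Step 6: curr=43, set curr.next=prev(36) | reversed so far: 43 -> 36 -> 6 -> 38 -> 39 -> 37
Step 7: curr=27, set curr.next=prev(43) | reversed so far: 27 -> 43 -> 36 -> 6 -> 38 -> 39 -> 37

27 -> 43 -> 36 -> 6 -> 38 -> 39 -> 37 -> None


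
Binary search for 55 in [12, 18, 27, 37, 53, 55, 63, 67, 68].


Step 1: lo=0, hi=8, mid=4, val=53
Step 2: lo=5, hi=8, mid=6, val=63
Step 3: lo=5, hi=5, mid=5, val=55

Found at index 5


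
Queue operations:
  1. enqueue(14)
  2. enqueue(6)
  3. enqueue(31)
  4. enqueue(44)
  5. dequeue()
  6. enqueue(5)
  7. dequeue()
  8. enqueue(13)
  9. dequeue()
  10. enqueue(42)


enqueue(14) -> [14]
enqueue(6) -> [14, 6]
enqueue(31) -> [14, 6, 31]
enqueue(44) -> [14, 6, 31, 44]
dequeue()->14, [6, 31, 44]
enqueue(5) -> [6, 31, 44, 5]
dequeue()->6, [31, 44, 5]
enqueue(13) -> [31, 44, 5, 13]
dequeue()->31, [44, 5, 13]
enqueue(42) -> [44, 5, 13, 42]

Final queue: [44, 5, 13, 42]


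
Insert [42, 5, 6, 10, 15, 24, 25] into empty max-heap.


Insert 42: [42]
Insert 5: [42, 5]
Insert 6: [42, 5, 6]
Insert 10: [42, 10, 6, 5]
Insert 15: [42, 15, 6, 5, 10]
Insert 24: [42, 15, 24, 5, 10, 6]
Insert 25: [42, 15, 25, 5, 10, 6, 24]

Final heap: [42, 15, 25, 5, 10, 6, 24]


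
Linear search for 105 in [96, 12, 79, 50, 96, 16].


i=0: 96!=105
i=1: 12!=105
i=2: 79!=105
i=3: 50!=105
i=4: 96!=105
i=5: 16!=105

Not found, 6 comps


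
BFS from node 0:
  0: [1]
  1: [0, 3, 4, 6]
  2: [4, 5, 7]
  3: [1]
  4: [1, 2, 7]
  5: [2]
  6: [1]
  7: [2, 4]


Visit 0, enqueue [1]
Visit 1, enqueue [3, 4, 6]
Visit 3, enqueue []
Visit 4, enqueue [2, 7]
Visit 6, enqueue []
Visit 2, enqueue [5]
Visit 7, enqueue []
Visit 5, enqueue []

BFS order: [0, 1, 3, 4, 6, 2, 7, 5]


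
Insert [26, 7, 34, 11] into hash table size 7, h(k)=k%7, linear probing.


Insert 26: h=5 -> slot 5
Insert 7: h=0 -> slot 0
Insert 34: h=6 -> slot 6
Insert 11: h=4 -> slot 4

Table: [7, None, None, None, 11, 26, 34]


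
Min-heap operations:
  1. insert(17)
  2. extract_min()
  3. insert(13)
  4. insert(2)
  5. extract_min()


insert(17) -> [17]
extract_min()->17, []
insert(13) -> [13]
insert(2) -> [2, 13]
extract_min()->2, [13]

Final heap: [13]


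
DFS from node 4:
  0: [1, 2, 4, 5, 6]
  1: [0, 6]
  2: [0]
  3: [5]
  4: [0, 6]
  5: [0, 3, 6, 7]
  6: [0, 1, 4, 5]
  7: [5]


Visit 4, push [6, 0]
Visit 0, push [6, 5, 2, 1]
Visit 1, push [6]
Visit 6, push [5]
Visit 5, push [7, 3]
Visit 3, push []
Visit 7, push []
Visit 2, push []

DFS order: [4, 0, 1, 6, 5, 3, 7, 2]


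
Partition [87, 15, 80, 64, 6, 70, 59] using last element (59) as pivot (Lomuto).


Pivot: 59
  15 <= 59: swap -> [15, 87, 80, 64, 6, 70, 59]
  6 <= 59: swap -> [15, 6, 80, 64, 87, 70, 59]
Place pivot at 2: [15, 6, 59, 64, 87, 70, 80]

Partitioned: [15, 6, 59, 64, 87, 70, 80]


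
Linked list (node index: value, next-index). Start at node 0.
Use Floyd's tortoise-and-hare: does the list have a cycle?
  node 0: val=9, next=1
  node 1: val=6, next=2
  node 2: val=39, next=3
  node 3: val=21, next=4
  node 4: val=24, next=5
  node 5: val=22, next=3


Floyd's tortoise (slow, +1) and hare (fast, +2):
  init: slow=0, fast=0
  step 1: slow=1, fast=2
  step 2: slow=2, fast=4
  step 3: slow=3, fast=3
  slow == fast at node 3: cycle detected

Cycle: yes


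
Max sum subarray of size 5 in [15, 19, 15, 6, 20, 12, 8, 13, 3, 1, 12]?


[0:5]: 75
[1:6]: 72
[2:7]: 61
[3:8]: 59
[4:9]: 56
[5:10]: 37
[6:11]: 37

Max: 75 at [0:5]


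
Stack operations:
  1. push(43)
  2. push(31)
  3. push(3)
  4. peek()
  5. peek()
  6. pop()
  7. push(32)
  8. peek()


push(43) -> [43]
push(31) -> [43, 31]
push(3) -> [43, 31, 3]
peek()->3
peek()->3
pop()->3, [43, 31]
push(32) -> [43, 31, 32]
peek()->32

Final stack: [43, 31, 32]


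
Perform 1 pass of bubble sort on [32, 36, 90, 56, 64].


Initial: [32, 36, 90, 56, 64]
Pass 1: [32, 36, 56, 64, 90] (2 swaps)

After 1 pass: [32, 36, 56, 64, 90]


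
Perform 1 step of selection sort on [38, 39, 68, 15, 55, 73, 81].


Initial: [38, 39, 68, 15, 55, 73, 81]
Step 1: min=15 at 3
  Swap: [15, 39, 68, 38, 55, 73, 81]

After 1 step: [15, 39, 68, 38, 55, 73, 81]


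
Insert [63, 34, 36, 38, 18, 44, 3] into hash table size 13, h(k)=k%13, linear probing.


Insert 63: h=11 -> slot 11
Insert 34: h=8 -> slot 8
Insert 36: h=10 -> slot 10
Insert 38: h=12 -> slot 12
Insert 18: h=5 -> slot 5
Insert 44: h=5, 1 probes -> slot 6
Insert 3: h=3 -> slot 3

Table: [None, None, None, 3, None, 18, 44, None, 34, None, 36, 63, 38]


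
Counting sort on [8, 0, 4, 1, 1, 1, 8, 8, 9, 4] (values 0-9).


Input: [8, 0, 4, 1, 1, 1, 8, 8, 9, 4]
Counts: [1, 3, 0, 0, 2, 0, 0, 0, 3, 1]

Sorted: [0, 1, 1, 1, 4, 4, 8, 8, 8, 9]


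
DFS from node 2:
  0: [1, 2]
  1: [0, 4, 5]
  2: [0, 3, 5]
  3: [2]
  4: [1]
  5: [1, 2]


Visit 2, push [5, 3, 0]
Visit 0, push [1]
Visit 1, push [5, 4]
Visit 4, push []
Visit 5, push []
Visit 3, push []

DFS order: [2, 0, 1, 4, 5, 3]


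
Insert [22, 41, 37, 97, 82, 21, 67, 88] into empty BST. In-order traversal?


Insert 22: root
Insert 41: R from 22
Insert 37: R from 22 -> L from 41
Insert 97: R from 22 -> R from 41
Insert 82: R from 22 -> R from 41 -> L from 97
Insert 21: L from 22
Insert 67: R from 22 -> R from 41 -> L from 97 -> L from 82
Insert 88: R from 22 -> R from 41 -> L from 97 -> R from 82

In-order: [21, 22, 37, 41, 67, 82, 88, 97]


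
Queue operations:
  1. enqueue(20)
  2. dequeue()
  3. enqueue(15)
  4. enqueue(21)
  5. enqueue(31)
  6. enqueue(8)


enqueue(20) -> [20]
dequeue()->20, []
enqueue(15) -> [15]
enqueue(21) -> [15, 21]
enqueue(31) -> [15, 21, 31]
enqueue(8) -> [15, 21, 31, 8]

Final queue: [15, 21, 31, 8]


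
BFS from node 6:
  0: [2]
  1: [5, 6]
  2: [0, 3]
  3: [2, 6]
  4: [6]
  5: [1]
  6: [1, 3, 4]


Visit 6, enqueue [1, 3, 4]
Visit 1, enqueue [5]
Visit 3, enqueue [2]
Visit 4, enqueue []
Visit 5, enqueue []
Visit 2, enqueue [0]
Visit 0, enqueue []

BFS order: [6, 1, 3, 4, 5, 2, 0]


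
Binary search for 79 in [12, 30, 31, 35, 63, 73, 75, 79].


Step 1: lo=0, hi=7, mid=3, val=35
Step 2: lo=4, hi=7, mid=5, val=73
Step 3: lo=6, hi=7, mid=6, val=75
Step 4: lo=7, hi=7, mid=7, val=79

Found at index 7


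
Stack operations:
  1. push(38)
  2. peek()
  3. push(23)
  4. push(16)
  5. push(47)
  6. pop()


push(38) -> [38]
peek()->38
push(23) -> [38, 23]
push(16) -> [38, 23, 16]
push(47) -> [38, 23, 16, 47]
pop()->47, [38, 23, 16]

Final stack: [38, 23, 16]


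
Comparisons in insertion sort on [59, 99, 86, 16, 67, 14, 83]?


Algorithm: insertion sort
Input: [59, 99, 86, 16, 67, 14, 83]
Sorted: [14, 16, 59, 67, 83, 86, 99]

17


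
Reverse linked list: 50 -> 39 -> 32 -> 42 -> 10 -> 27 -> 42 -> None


Step 1: curr=50, set curr.next=prev(None) | reversed so far: 50
Step 2: curr=39, set curr.next=prev(50) | reversed so far: 39 -> 50
Step 3: curr=32, set curr.next=prev(39) | reversed so far: 32 -> 39 -> 50
Step 4: curr=42, set curr.next=prev(32) | reversed so far: 42 -> 32 -> 39 -> 50
Step 5: curr=10, set curr.next=prev(42) | reversed so far: 10 -> 42 -> 32 -> 39 -> 50
Step 6: curr=27, set curr.next=prev(10) | reversed so far: 27 -> 10 -> 42 -> 32 -> 39 -> 50
Step 7: curr=42, set curr.next=prev(27) | reversed so far: 42 -> 27 -> 10 -> 42 -> 32 -> 39 -> 50

42 -> 27 -> 10 -> 42 -> 32 -> 39 -> 50 -> None


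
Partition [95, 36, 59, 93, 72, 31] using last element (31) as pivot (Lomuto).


Pivot: 31
Place pivot at 0: [31, 36, 59, 93, 72, 95]

Partitioned: [31, 36, 59, 93, 72, 95]


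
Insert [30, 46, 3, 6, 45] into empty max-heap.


Insert 30: [30]
Insert 46: [46, 30]
Insert 3: [46, 30, 3]
Insert 6: [46, 30, 3, 6]
Insert 45: [46, 45, 3, 6, 30]

Final heap: [46, 45, 3, 6, 30]


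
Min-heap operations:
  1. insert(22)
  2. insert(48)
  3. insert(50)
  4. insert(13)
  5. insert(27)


insert(22) -> [22]
insert(48) -> [22, 48]
insert(50) -> [22, 48, 50]
insert(13) -> [13, 22, 50, 48]
insert(27) -> [13, 22, 50, 48, 27]

Final heap: [13, 22, 50, 48, 27]


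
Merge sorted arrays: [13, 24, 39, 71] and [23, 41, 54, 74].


Take 13 from A
Take 23 from B
Take 24 from A
Take 39 from A
Take 41 from B
Take 54 from B
Take 71 from A

Merged: [13, 23, 24, 39, 41, 54, 71, 74]


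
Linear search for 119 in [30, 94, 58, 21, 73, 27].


i=0: 30!=119
i=1: 94!=119
i=2: 58!=119
i=3: 21!=119
i=4: 73!=119
i=5: 27!=119

Not found, 6 comps


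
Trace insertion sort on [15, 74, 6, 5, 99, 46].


Initial: [15, 74, 6, 5, 99, 46]
Insert 74: [15, 74, 6, 5, 99, 46]
Insert 6: [6, 15, 74, 5, 99, 46]
Insert 5: [5, 6, 15, 74, 99, 46]
Insert 99: [5, 6, 15, 74, 99, 46]
Insert 46: [5, 6, 15, 46, 74, 99]

Sorted: [5, 6, 15, 46, 74, 99]


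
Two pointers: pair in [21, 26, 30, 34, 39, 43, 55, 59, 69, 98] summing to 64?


lo=0(21)+hi=9(98)=119
lo=0(21)+hi=8(69)=90
lo=0(21)+hi=7(59)=80
lo=0(21)+hi=6(55)=76
lo=0(21)+hi=5(43)=64

Yes: 21+43=64


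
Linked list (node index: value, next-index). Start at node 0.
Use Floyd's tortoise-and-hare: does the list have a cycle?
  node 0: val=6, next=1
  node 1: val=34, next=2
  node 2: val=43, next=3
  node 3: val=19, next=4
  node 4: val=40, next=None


Floyd's tortoise (slow, +1) and hare (fast, +2):
  init: slow=0, fast=0
  step 1: slow=1, fast=2
  step 2: slow=2, fast=4
  step 3: fast -> None, no cycle

Cycle: no


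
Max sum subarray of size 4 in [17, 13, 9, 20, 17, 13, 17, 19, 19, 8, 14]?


[0:4]: 59
[1:5]: 59
[2:6]: 59
[3:7]: 67
[4:8]: 66
[5:9]: 68
[6:10]: 63
[7:11]: 60

Max: 68 at [5:9]


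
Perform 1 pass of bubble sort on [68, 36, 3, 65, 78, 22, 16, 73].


Initial: [68, 36, 3, 65, 78, 22, 16, 73]
Pass 1: [36, 3, 65, 68, 22, 16, 73, 78] (6 swaps)

After 1 pass: [36, 3, 65, 68, 22, 16, 73, 78]


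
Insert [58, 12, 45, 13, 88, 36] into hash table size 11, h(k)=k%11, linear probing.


Insert 58: h=3 -> slot 3
Insert 12: h=1 -> slot 1
Insert 45: h=1, 1 probes -> slot 2
Insert 13: h=2, 2 probes -> slot 4
Insert 88: h=0 -> slot 0
Insert 36: h=3, 2 probes -> slot 5

Table: [88, 12, 45, 58, 13, 36, None, None, None, None, None]


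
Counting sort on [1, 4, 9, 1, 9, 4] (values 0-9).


Input: [1, 4, 9, 1, 9, 4]
Counts: [0, 2, 0, 0, 2, 0, 0, 0, 0, 2]

Sorted: [1, 1, 4, 4, 9, 9]


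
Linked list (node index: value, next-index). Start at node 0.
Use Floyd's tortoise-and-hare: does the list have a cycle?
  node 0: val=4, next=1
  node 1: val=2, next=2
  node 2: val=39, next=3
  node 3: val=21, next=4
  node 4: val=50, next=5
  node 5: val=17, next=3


Floyd's tortoise (slow, +1) and hare (fast, +2):
  init: slow=0, fast=0
  step 1: slow=1, fast=2
  step 2: slow=2, fast=4
  step 3: slow=3, fast=3
  slow == fast at node 3: cycle detected

Cycle: yes


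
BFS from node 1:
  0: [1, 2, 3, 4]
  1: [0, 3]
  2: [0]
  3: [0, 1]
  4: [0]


Visit 1, enqueue [0, 3]
Visit 0, enqueue [2, 4]
Visit 3, enqueue []
Visit 2, enqueue []
Visit 4, enqueue []

BFS order: [1, 0, 3, 2, 4]


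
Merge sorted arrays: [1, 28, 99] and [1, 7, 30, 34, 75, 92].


Take 1 from A
Take 1 from B
Take 7 from B
Take 28 from A
Take 30 from B
Take 34 from B
Take 75 from B
Take 92 from B

Merged: [1, 1, 7, 28, 30, 34, 75, 92, 99]


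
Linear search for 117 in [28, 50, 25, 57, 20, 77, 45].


i=0: 28!=117
i=1: 50!=117
i=2: 25!=117
i=3: 57!=117
i=4: 20!=117
i=5: 77!=117
i=6: 45!=117

Not found, 7 comps


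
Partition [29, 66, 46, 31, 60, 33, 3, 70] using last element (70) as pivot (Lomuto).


Pivot: 70
  29 <= 70: advance i (no swap)
  66 <= 70: advance i (no swap)
  46 <= 70: advance i (no swap)
  31 <= 70: advance i (no swap)
  60 <= 70: advance i (no swap)
  33 <= 70: advance i (no swap)
  3 <= 70: advance i (no swap)
Place pivot at 7: [29, 66, 46, 31, 60, 33, 3, 70]

Partitioned: [29, 66, 46, 31, 60, 33, 3, 70]


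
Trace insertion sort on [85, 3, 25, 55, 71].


Initial: [85, 3, 25, 55, 71]
Insert 3: [3, 85, 25, 55, 71]
Insert 25: [3, 25, 85, 55, 71]
Insert 55: [3, 25, 55, 85, 71]
Insert 71: [3, 25, 55, 71, 85]

Sorted: [3, 25, 55, 71, 85]


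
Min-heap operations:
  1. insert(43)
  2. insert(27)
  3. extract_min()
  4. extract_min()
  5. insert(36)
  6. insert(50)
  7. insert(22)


insert(43) -> [43]
insert(27) -> [27, 43]
extract_min()->27, [43]
extract_min()->43, []
insert(36) -> [36]
insert(50) -> [36, 50]
insert(22) -> [22, 50, 36]

Final heap: [22, 50, 36]


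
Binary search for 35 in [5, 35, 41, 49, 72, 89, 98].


Step 1: lo=0, hi=6, mid=3, val=49
Step 2: lo=0, hi=2, mid=1, val=35

Found at index 1


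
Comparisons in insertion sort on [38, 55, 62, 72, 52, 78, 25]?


Algorithm: insertion sort
Input: [38, 55, 62, 72, 52, 78, 25]
Sorted: [25, 38, 52, 55, 62, 72, 78]

14


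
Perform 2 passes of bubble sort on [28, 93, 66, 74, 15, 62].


Initial: [28, 93, 66, 74, 15, 62]
Pass 1: [28, 66, 74, 15, 62, 93] (4 swaps)
Pass 2: [28, 66, 15, 62, 74, 93] (2 swaps)

After 2 passes: [28, 66, 15, 62, 74, 93]


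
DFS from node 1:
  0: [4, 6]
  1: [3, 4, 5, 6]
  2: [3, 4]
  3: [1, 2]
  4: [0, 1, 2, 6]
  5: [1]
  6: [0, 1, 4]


Visit 1, push [6, 5, 4, 3]
Visit 3, push [2]
Visit 2, push [4]
Visit 4, push [6, 0]
Visit 0, push [6]
Visit 6, push []
Visit 5, push []

DFS order: [1, 3, 2, 4, 0, 6, 5]


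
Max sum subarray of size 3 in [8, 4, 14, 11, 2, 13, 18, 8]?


[0:3]: 26
[1:4]: 29
[2:5]: 27
[3:6]: 26
[4:7]: 33
[5:8]: 39

Max: 39 at [5:8]


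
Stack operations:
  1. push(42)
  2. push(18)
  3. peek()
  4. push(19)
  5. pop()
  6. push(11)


push(42) -> [42]
push(18) -> [42, 18]
peek()->18
push(19) -> [42, 18, 19]
pop()->19, [42, 18]
push(11) -> [42, 18, 11]

Final stack: [42, 18, 11]


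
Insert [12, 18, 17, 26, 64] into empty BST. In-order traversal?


Insert 12: root
Insert 18: R from 12
Insert 17: R from 12 -> L from 18
Insert 26: R from 12 -> R from 18
Insert 64: R from 12 -> R from 18 -> R from 26

In-order: [12, 17, 18, 26, 64]


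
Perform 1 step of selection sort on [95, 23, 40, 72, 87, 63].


Initial: [95, 23, 40, 72, 87, 63]
Step 1: min=23 at 1
  Swap: [23, 95, 40, 72, 87, 63]

After 1 step: [23, 95, 40, 72, 87, 63]


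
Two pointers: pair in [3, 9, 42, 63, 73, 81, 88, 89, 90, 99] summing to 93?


lo=0(3)+hi=9(99)=102
lo=0(3)+hi=8(90)=93

Yes: 3+90=93


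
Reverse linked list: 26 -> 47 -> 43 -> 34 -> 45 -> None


Step 1: curr=26, set curr.next=prev(None) | reversed so far: 26
Step 2: curr=47, set curr.next=prev(26) | reversed so far: 47 -> 26
Step 3: curr=43, set curr.next=prev(47) | reversed so far: 43 -> 47 -> 26
Step 4: curr=34, set curr.next=prev(43) | reversed so far: 34 -> 43 -> 47 -> 26
Step 5: curr=45, set curr.next=prev(34) | reversed so far: 45 -> 34 -> 43 -> 47 -> 26

45 -> 34 -> 43 -> 47 -> 26 -> None


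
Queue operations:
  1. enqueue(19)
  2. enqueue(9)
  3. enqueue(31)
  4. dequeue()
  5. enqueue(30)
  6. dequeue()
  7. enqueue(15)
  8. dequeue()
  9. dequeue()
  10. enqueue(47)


enqueue(19) -> [19]
enqueue(9) -> [19, 9]
enqueue(31) -> [19, 9, 31]
dequeue()->19, [9, 31]
enqueue(30) -> [9, 31, 30]
dequeue()->9, [31, 30]
enqueue(15) -> [31, 30, 15]
dequeue()->31, [30, 15]
dequeue()->30, [15]
enqueue(47) -> [15, 47]

Final queue: [15, 47]


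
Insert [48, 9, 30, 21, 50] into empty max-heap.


Insert 48: [48]
Insert 9: [48, 9]
Insert 30: [48, 9, 30]
Insert 21: [48, 21, 30, 9]
Insert 50: [50, 48, 30, 9, 21]

Final heap: [50, 48, 30, 9, 21]


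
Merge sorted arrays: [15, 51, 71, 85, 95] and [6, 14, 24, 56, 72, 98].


Take 6 from B
Take 14 from B
Take 15 from A
Take 24 from B
Take 51 from A
Take 56 from B
Take 71 from A
Take 72 from B
Take 85 from A
Take 95 from A

Merged: [6, 14, 15, 24, 51, 56, 71, 72, 85, 95, 98]


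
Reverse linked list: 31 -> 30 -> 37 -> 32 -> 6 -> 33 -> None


Step 1: curr=31, set curr.next=prev(None) | reversed so far: 31
Step 2: curr=30, set curr.next=prev(31) | reversed so far: 30 -> 31
Step 3: curr=37, set curr.next=prev(30) | reversed so far: 37 -> 30 -> 31
Step 4: curr=32, set curr.next=prev(37) | reversed so far: 32 -> 37 -> 30 -> 31
Step 5: curr=6, set curr.next=prev(32) | reversed so far: 6 -> 32 -> 37 -> 30 -> 31
Step 6: curr=33, set curr.next=prev(6) | reversed so far: 33 -> 6 -> 32 -> 37 -> 30 -> 31

33 -> 6 -> 32 -> 37 -> 30 -> 31 -> None


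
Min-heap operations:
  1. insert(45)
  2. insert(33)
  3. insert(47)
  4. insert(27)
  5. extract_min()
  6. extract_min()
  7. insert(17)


insert(45) -> [45]
insert(33) -> [33, 45]
insert(47) -> [33, 45, 47]
insert(27) -> [27, 33, 47, 45]
extract_min()->27, [33, 45, 47]
extract_min()->33, [45, 47]
insert(17) -> [17, 47, 45]

Final heap: [17, 47, 45]


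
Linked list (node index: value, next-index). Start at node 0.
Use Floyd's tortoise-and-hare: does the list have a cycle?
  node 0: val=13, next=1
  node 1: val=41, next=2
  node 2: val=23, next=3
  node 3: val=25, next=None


Floyd's tortoise (slow, +1) and hare (fast, +2):
  init: slow=0, fast=0
  step 1: slow=1, fast=2
  step 2: fast 2->3->None, no cycle

Cycle: no


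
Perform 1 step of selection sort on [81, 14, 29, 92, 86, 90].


Initial: [81, 14, 29, 92, 86, 90]
Step 1: min=14 at 1
  Swap: [14, 81, 29, 92, 86, 90]

After 1 step: [14, 81, 29, 92, 86, 90]


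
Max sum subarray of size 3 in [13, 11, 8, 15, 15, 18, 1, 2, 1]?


[0:3]: 32
[1:4]: 34
[2:5]: 38
[3:6]: 48
[4:7]: 34
[5:8]: 21
[6:9]: 4

Max: 48 at [3:6]


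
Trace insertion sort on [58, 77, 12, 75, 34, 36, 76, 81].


Initial: [58, 77, 12, 75, 34, 36, 76, 81]
Insert 77: [58, 77, 12, 75, 34, 36, 76, 81]
Insert 12: [12, 58, 77, 75, 34, 36, 76, 81]
Insert 75: [12, 58, 75, 77, 34, 36, 76, 81]
Insert 34: [12, 34, 58, 75, 77, 36, 76, 81]
Insert 36: [12, 34, 36, 58, 75, 77, 76, 81]
Insert 76: [12, 34, 36, 58, 75, 76, 77, 81]
Insert 81: [12, 34, 36, 58, 75, 76, 77, 81]

Sorted: [12, 34, 36, 58, 75, 76, 77, 81]


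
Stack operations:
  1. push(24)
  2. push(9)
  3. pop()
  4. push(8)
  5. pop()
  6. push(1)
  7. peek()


push(24) -> [24]
push(9) -> [24, 9]
pop()->9, [24]
push(8) -> [24, 8]
pop()->8, [24]
push(1) -> [24, 1]
peek()->1

Final stack: [24, 1]


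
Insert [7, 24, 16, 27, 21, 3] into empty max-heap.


Insert 7: [7]
Insert 24: [24, 7]
Insert 16: [24, 7, 16]
Insert 27: [27, 24, 16, 7]
Insert 21: [27, 24, 16, 7, 21]
Insert 3: [27, 24, 16, 7, 21, 3]

Final heap: [27, 24, 16, 7, 21, 3]


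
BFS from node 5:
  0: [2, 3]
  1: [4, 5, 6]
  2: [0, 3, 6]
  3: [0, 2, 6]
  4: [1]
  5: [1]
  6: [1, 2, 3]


Visit 5, enqueue [1]
Visit 1, enqueue [4, 6]
Visit 4, enqueue []
Visit 6, enqueue [2, 3]
Visit 2, enqueue [0]
Visit 3, enqueue []
Visit 0, enqueue []

BFS order: [5, 1, 4, 6, 2, 3, 0]


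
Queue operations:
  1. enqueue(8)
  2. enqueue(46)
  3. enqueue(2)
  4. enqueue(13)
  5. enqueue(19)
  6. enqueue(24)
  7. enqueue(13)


enqueue(8) -> [8]
enqueue(46) -> [8, 46]
enqueue(2) -> [8, 46, 2]
enqueue(13) -> [8, 46, 2, 13]
enqueue(19) -> [8, 46, 2, 13, 19]
enqueue(24) -> [8, 46, 2, 13, 19, 24]
enqueue(13) -> [8, 46, 2, 13, 19, 24, 13]

Final queue: [8, 46, 2, 13, 19, 24, 13]


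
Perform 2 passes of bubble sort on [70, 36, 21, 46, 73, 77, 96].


Initial: [70, 36, 21, 46, 73, 77, 96]
Pass 1: [36, 21, 46, 70, 73, 77, 96] (3 swaps)
Pass 2: [21, 36, 46, 70, 73, 77, 96] (1 swaps)

After 2 passes: [21, 36, 46, 70, 73, 77, 96]


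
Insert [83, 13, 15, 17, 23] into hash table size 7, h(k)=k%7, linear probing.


Insert 83: h=6 -> slot 6
Insert 13: h=6, 1 probes -> slot 0
Insert 15: h=1 -> slot 1
Insert 17: h=3 -> slot 3
Insert 23: h=2 -> slot 2

Table: [13, 15, 23, 17, None, None, 83]
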